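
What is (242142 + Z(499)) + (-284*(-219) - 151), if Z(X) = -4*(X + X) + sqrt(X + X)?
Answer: 300195 + sqrt(998) ≈ 3.0023e+5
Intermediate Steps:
Z(X) = -8*X + sqrt(2)*sqrt(X) (Z(X) = -8*X + sqrt(2*X) = -8*X + sqrt(2)*sqrt(X))
(242142 + Z(499)) + (-284*(-219) - 151) = (242142 + (-8*499 + sqrt(2)*sqrt(499))) + (-284*(-219) - 151) = (242142 + (-3992 + sqrt(998))) + (62196 - 151) = (238150 + sqrt(998)) + 62045 = 300195 + sqrt(998)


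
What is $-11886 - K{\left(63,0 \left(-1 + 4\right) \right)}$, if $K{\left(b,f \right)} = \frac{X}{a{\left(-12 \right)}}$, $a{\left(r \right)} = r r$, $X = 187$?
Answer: $- \frac{1711771}{144} \approx -11887.0$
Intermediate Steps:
$a{\left(r \right)} = r^{2}$
$K{\left(b,f \right)} = \frac{187}{144}$ ($K{\left(b,f \right)} = \frac{187}{\left(-12\right)^{2}} = \frac{187}{144}$)
$-11886 - K{\left(63,0 \left(-1 + 4\right) \right)} = -11886 - \frac{187}{144} = - \frac{1711771}{144}$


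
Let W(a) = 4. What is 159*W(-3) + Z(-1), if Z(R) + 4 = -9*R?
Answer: 641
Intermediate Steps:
Z(R) = -4 - 9*R
159*W(-3) + Z(-1) = 159*4 + (-4 - 9*(-1)) = 636 + (-4 + 9) = 636 + 5 = 641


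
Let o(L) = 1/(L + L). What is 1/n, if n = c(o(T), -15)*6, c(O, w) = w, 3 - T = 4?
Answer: -1/90 ≈ -0.011111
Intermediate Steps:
T = -1 (T = 3 - 1*4 = 3 - 4 = -1)
o(L) = 1/(2*L)
n = -90 (n = -15*6 = -90)
1/n = 1/(-90) = -1/90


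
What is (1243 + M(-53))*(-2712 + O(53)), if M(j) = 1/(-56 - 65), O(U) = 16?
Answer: -405483792/121 ≈ -3.3511e+6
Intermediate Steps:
M(j) = -1/121 (M(j) = 1/(-121) = -1/121)
(1243 + M(-53))*(-2712 + O(53)) = (1243 - 1/121)*(-2712 + 16) = (150402/121)*(-2696) = -405483792/121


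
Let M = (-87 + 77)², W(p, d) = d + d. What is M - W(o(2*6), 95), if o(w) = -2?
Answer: -90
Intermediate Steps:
W(p, d) = 2*d
M = 100 (M = (-10)² = 100)
M - W(o(2*6), 95) = 100 - 2*95 = 100 - 1*190 = 100 - 190 = -90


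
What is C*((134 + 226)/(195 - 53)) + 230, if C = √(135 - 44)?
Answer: 230 + 180*√91/71 ≈ 254.18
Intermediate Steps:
C = √91 ≈ 9.5394
C*((134 + 226)/(195 - 53)) + 230 = √91*((134 + 226)/(195 - 53)) + 230 = √91*(360/142) + 230 = √91*(360*(1/142)) + 230 = √91*(180/71) + 230 = 180*√91/71 + 230 = 230 + 180*√91/71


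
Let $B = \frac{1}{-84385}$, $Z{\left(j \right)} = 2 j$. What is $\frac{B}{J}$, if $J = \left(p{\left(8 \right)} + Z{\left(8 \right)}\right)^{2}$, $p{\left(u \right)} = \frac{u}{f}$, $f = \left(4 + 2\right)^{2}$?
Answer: $- \frac{81}{1798750660} \approx -4.5031 \cdot 10^{-8}$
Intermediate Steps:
$f = 36$ ($f = 6^{2} = 36$)
$p{\left(u \right)} = \frac{u}{36}$
$B = - \frac{1}{84385} \approx -1.185 \cdot 10^{-5}$
$J = \frac{21316}{81}$ ($J = \left(\frac{1}{36} \cdot 8 + 2 \cdot 8\right)^{2} = \left(\frac{2}{9} + 16\right)^{2} = \left(\frac{146}{9}\right)^{2} = \frac{21316}{81} \approx 263.16$)
$\frac{B}{J} = - \frac{1}{84385 \cdot \frac{21316}{81}} = \left(- \frac{1}{84385}\right) \frac{81}{21316} = - \frac{81}{1798750660}$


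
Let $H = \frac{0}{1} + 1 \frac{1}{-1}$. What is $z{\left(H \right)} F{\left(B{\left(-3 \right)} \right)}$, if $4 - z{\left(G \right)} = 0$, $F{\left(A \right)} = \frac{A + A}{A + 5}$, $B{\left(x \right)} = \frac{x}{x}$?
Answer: $\frac{4}{3} \approx 1.3333$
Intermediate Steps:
$B{\left(x \right)} = 1$
$F{\left(A \right)} = \frac{2 A}{5 + A}$
$H = -1$ ($H = 0 \cdot 1 + 1 \left(-1\right) = 0 - 1 = -1$)
$z{\left(G \right)} = 4$ ($z{\left(G \right)} = 4 - 0 = 4 + 0 = 4$)
$z{\left(H \right)} F{\left(B{\left(-3 \right)} \right)} = 4 \cdot 2 \cdot 1 \frac{1}{5 + 1} = 4 \cdot 2 \cdot 1 \cdot \frac{1}{6} = 4 \cdot \frac{1}{3} = \frac{4}{3}$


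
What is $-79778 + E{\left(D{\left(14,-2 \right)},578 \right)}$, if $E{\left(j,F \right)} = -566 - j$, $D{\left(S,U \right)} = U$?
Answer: $-80342$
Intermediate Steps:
$-79778 + E{\left(D{\left(14,-2 \right)},578 \right)} = -79778 - 564 = -80342$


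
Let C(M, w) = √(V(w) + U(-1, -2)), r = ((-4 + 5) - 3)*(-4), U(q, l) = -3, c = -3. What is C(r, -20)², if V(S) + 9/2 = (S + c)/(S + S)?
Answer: -277/40 ≈ -6.9250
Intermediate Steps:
V(S) = -9/2 + (-3 + S)/(2*S) (V(S) = -9/2 + (S - 3)/(S + S) = -9/2 + (-3 + S)/((2*S)) = -9/2 + (-3 + S)*(1/(2*S)) = -9/2 + (-3 + S)/(2*S))
r = 8 (r = (1 - 3)*(-4) = -2*(-4) = 8)
C(M, w) = √(-7 - 3/(2*w)) (C(M, w) = √((-4 - 3/(2*w)) - 3) = √(-7 - 3/(2*w)))
C(r, -20)² = (√(-28 - 6/(-20))/2)² = (√(-28 - 6*(-1/20))/2)² = (√(-28 + 3/10)/2)² = (√(-277/10)/2)² = ((I*√2770/10)/2)² = (I*√2770/20)² = -277/40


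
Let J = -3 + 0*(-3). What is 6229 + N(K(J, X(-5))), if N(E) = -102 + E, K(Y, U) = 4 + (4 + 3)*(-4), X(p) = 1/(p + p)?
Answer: 6103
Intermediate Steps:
X(p) = 1/(2*p)
J = -3 (J = -3 + 0 = -3)
K(Y, U) = -24 (K(Y, U) = 4 + 7*(-4) = 4 - 28 = -24)
6229 + N(K(J, X(-5))) = 6229 + (-102 - 24) = 6229 - 126 = 6103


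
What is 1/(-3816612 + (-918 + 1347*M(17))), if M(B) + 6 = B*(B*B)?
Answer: 1/2792199 ≈ 3.5814e-7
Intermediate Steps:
M(B) = -6 + B³ (M(B) = -6 + B*(B*B) = -6 + B*B² = -6 + B³)
1/(-3816612 + (-918 + 1347*M(17))) = 1/(-3816612 + (-918 + 1347*(-6 + 17³))) = 1/(-3816612 + (-918 + 1347*(-6 + 4913))) = 1/(-3816612 + (-918 + 1347*4907)) = 1/(-3816612 + (-918 + 6609729)) = 1/(-3816612 + 6608811) = 1/2792199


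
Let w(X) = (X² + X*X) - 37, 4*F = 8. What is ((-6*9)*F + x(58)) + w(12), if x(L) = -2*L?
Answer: 27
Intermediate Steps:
F = 2 (F = (¼)*8 = 2)
w(X) = -37 + 2*X² (w(X) = (X² + X²) - 37 = 2*X² - 37 = -37 + 2*X²)
((-6*9)*F + x(58)) + w(12) = (-6*9*2 - 2*58) + (-37 + 2*12²) = (-54*2 - 116) + (-37 + 2*144) = (-108 - 116) + (-37 + 288) = -224 + 251 = 27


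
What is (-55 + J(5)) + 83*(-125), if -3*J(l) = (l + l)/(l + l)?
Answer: -31291/3 ≈ -10430.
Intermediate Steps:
J(l) = -⅓ (J(l) = -(l + l)/(3*(l + l)) = -2*l/(3*(2*l)) = -2*l*1/(2*l)/3 = -⅓*1 = -⅓)
(-55 + J(5)) + 83*(-125) = (-55 - ⅓) + 83*(-125) = -166/3 - 10375 = -31291/3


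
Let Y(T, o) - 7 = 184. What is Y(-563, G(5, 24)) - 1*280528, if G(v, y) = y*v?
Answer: -280337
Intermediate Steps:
G(v, y) = v*y
Y(T, o) = 191 (Y(T, o) = 7 + 184 = 191)
Y(-563, G(5, 24)) - 1*280528 = 191 - 1*280528 = 191 - 280528 = -280337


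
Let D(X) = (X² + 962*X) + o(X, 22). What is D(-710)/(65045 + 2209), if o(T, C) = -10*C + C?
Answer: -29853/11209 ≈ -2.6633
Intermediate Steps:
o(T, C) = -9*C
D(X) = -198 + X² + 962*X (D(X) = (X² + 962*X) - 9*22 = (X² + 962*X) - 198 = -198 + X² + 962*X)
D(-710)/(65045 + 2209) = (-198 + (-710)² + 962*(-710))/(65045 + 2209) = (-198 + 504100 - 683020)/67254 = -179118*1/67254 = -29853/11209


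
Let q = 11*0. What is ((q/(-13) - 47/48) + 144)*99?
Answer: 226545/16 ≈ 14159.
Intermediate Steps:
q = 0
((q/(-13) - 47/48) + 144)*99 = ((0/(-13) - 47/48) + 144)*99 = ((0*(-1/13) - 47*1/48) + 144)*99 = ((0 - 47/48) + 144)*99 = (-47/48 + 144)*99 = (6865/48)*99 = 226545/16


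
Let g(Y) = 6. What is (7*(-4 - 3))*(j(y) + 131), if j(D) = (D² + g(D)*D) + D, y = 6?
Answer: -10241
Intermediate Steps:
j(D) = D² + 7*D (j(D) = (D² + 6*D) + D = D² + 7*D)
(7*(-4 - 3))*(j(y) + 131) = (7*(-4 - 3))*(6*(7 + 6) + 131) = (7*(-7))*(6*13 + 131) = -49*(78 + 131) = -49*209 = -10241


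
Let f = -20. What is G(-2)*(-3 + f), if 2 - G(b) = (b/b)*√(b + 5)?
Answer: -46 + 23*√3 ≈ -6.1628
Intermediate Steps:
G(b) = 2 - √(5 + b) (G(b) = 2 - b/b*√(b + 5) = 2 - √(5 + b))
G(-2)*(-3 + f) = (2 - √(5 - 2))*(-3 - 20) = (2 - √3)*(-23) = -46 + 23*√3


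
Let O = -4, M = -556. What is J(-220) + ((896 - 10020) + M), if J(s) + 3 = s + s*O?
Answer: -9023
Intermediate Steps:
J(s) = -3 - 3*s (J(s) = -3 + (s + s*(-4)) = -3 + (s - 4*s) = -3 - 3*s)
J(-220) + ((896 - 10020) + M) = (-3 - 3*(-220)) + ((896 - 10020) - 556) = (-3 + 660) + (-9124 - 556) = 657 - 9680 = -9023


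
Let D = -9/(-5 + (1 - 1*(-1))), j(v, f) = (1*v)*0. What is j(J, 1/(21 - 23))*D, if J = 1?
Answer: 0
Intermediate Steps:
j(v, f) = 0 (j(v, f) = v*0 = 0)
D = 3 (D = -9/(-5 + (1 + 1)) = -9/(-5 + 2) = -9/(-3) = -⅓*(-9) = 3)
j(J, 1/(21 - 23))*D = 0*3 = 0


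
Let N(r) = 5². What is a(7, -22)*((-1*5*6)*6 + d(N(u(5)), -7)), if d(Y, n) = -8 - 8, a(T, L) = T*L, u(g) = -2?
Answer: 30184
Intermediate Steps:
N(r) = 25
a(T, L) = L*T
d(Y, n) = -16
a(7, -22)*((-1*5*6)*6 + d(N(u(5)), -7)) = (-22*7)*((-1*5*6)*6 - 16) = -154*(-5*6*6 - 16) = -154*(-30*6 - 16) = -154*(-180 - 16) = -154*(-196) = 30184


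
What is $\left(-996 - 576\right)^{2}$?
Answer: $2471184$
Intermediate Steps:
$\left(-996 - 576\right)^{2} = \left(-1572\right)^{2} = 2471184$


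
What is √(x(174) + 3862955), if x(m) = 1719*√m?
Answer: √(3862955 + 1719*√174) ≈ 1971.2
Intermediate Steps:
√(x(174) + 3862955) = √(1719*√174 + 3862955) = √(3862955 + 1719*√174)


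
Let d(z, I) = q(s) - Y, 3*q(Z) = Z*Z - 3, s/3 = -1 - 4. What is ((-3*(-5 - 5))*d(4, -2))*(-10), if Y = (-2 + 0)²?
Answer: -21000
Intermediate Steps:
s = -15 (s = 3*(-1 - 4) = 3*(-5) = -15)
q(Z) = -1 + Z²/3 (q(Z) = (Z*Z - 3)/3 = (Z² - 3)/3 = (-3 + Z²)/3 = -1 + Z²/3)
Y = 4 (Y = (-2)² = 4)
d(z, I) = 70 (d(z, I) = (-1 + (⅓)*(-15)²) - 1*4 = (-1 + (⅓)*225) - 4 = (-1 + 75) - 4 = 74 - 4 = 70)
((-3*(-5 - 5))*d(4, -2))*(-10) = (-3*(-5 - 5)*70)*(-10) = (-3*(-10)*70)*(-10) = (30*70)*(-10) = 2100*(-10) = -21000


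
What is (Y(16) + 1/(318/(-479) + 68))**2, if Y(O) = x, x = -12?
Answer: 149435591761/1040320516 ≈ 143.64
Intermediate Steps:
Y(O) = -12
(Y(16) + 1/(318/(-479) + 68))**2 = (-12 + 1/(318/(-479) + 68))**2 = (-12 + 1/(318*(-1/479) + 68))**2 = (-12 + 1/(-318/479 + 68))**2 = (-12 + 1/(32254/479))**2 = (-12 + 479/32254)**2 = (-386569/32254)**2 = 149435591761/1040320516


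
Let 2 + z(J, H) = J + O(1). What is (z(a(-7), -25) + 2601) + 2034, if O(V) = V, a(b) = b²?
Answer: 4683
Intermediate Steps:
z(J, H) = -1 + J (z(J, H) = -2 + (J + 1) = -2 + (1 + J) = -1 + J)
(z(a(-7), -25) + 2601) + 2034 = ((-1 + (-7)²) + 2601) + 2034 = ((-1 + 49) + 2601) + 2034 = (48 + 2601) + 2034 = 2649 + 2034 = 4683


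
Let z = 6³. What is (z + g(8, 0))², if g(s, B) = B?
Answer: 46656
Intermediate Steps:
z = 216
(z + g(8, 0))² = (216 + 0)² = 216² = 46656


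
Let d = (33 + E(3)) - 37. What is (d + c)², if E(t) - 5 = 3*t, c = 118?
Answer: 16384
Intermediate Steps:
E(t) = 5 + 3*t
d = 10 (d = (33 + (5 + 3*3)) - 37 = (33 + (5 + 9)) - 37 = (33 + 14) - 37 = 47 - 37 = 10)
(d + c)² = (10 + 118)² = 128² = 16384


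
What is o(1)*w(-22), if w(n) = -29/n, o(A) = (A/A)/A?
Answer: 29/22 ≈ 1.3182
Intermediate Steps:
o(A) = 1/A
o(1)*w(-22) = (-29/(-22))/1 = 1*(-29*(-1/22)) = 1*(29/22) = 29/22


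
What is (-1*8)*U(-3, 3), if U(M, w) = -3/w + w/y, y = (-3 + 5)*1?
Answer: -4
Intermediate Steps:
y = 2 (y = 2*1 = 2)
U(M, w) = w/2 - 3/w (U(M, w) = -3/w + w/2 = w/2 - 3/w)
(-1*8)*U(-3, 3) = (-1*8)*((½)*3 - 3/3) = -8*(3/2 - 3*⅓) = -8*(3/2 - 1) = -8*½ = -4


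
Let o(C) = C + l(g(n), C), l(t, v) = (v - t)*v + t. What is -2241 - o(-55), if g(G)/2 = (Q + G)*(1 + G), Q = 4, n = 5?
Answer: -11259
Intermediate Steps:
g(G) = 2*(1 + G)*(4 + G) (g(G) = 2*((4 + G)*(1 + G)) = 2*((1 + G)*(4 + G)) = 2*(1 + G)*(4 + G))
l(t, v) = t + v*(v - t) (l(t, v) = v*(v - t) + t = t + v*(v - t))
o(C) = 108 + C² - 107*C (o(C) = C + ((8 + 2*5² + 10*5) + C² - (8 + 2*5² + 10*5)*C) = C + ((8 + 2*25 + 50) + C² - (8 + 2*25 + 50)*C) = C + ((8 + 50 + 50) + C² - (8 + 50 + 50)*C) = C + (108 + C² - 1*108*C) = C + (108 + C² - 108*C) = 108 + C² - 107*C)
-2241 - o(-55) = -2241 - (108 + (-55)² - 107*(-55)) = -2241 - (108 + 3025 + 5885) = -2241 - 1*9018 = -2241 - 9018 = -11259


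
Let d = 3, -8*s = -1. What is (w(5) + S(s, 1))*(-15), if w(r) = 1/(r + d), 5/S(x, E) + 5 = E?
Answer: 135/8 ≈ 16.875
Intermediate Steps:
s = ⅛ (s = -⅛*(-1) = ⅛ ≈ 0.12500)
S(x, E) = 5/(-5 + E)
w(r) = 1/(3 + r) (w(r) = 1/(r + 3) = 1/(3 + r))
(w(5) + S(s, 1))*(-15) = (1/(3 + 5) + 5/(-5 + 1))*(-15) = (1/8 + 5/(-4))*(-15) = (⅛ + 5*(-¼))*(-15) = (⅛ - 5/4)*(-15) = -9/8*(-15) = 135/8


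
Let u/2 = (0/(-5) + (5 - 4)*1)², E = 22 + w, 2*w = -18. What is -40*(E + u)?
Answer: -600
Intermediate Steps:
w = -9 (w = (½)*(-18) = -9)
E = 13 (E = 22 - 9 = 13)
u = 2 (u = 2*(0/(-5) + (5 - 4)*1)² = 2*(0*(-⅕) + 1*1)² = 2*(0 + 1)² = 2*1² = 2*1 = 2)
-40*(E + u) = -40*(13 + 2) = -40*15 = -600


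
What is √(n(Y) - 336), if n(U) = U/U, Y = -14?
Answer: I*√335 ≈ 18.303*I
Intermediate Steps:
n(U) = 1
√(n(Y) - 336) = √(1 - 336) = √(-335) = I*√335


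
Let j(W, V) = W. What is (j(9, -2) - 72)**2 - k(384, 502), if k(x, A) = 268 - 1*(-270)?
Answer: 3431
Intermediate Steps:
k(x, A) = 538 (k(x, A) = 268 + 270 = 538)
(j(9, -2) - 72)**2 - k(384, 502) = (9 - 72)**2 - 1*538 = (-63)**2 - 538 = 3969 - 538 = 3431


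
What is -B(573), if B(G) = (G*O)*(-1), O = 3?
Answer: 1719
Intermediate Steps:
B(G) = -3*G (B(G) = (G*3)*(-1) = (3*G)*(-1) = -3*G)
-B(573) = -(-3)*573 = -1*(-1719) = 1719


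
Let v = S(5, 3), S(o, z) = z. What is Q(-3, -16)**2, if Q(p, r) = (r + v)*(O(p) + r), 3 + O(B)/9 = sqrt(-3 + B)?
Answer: 230347 - 130806*I*sqrt(6) ≈ 2.3035e+5 - 3.2041e+5*I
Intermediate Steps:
O(B) = -27 + 9*sqrt(-3 + B)
v = 3
Q(p, r) = (3 + r)*(-27 + r + 9*sqrt(-3 + p)) (Q(p, r) = (r + 3)*((-27 + 9*sqrt(-3 + p)) + r) = (3 + r)*(-27 + r + 9*sqrt(-3 + p)))
Q(-3, -16)**2 = (-81 + (-16)**2 - 24*(-16) + 27*sqrt(-3 - 3) + 9*(-16)*sqrt(-3 - 3))**2 = (-81 + 256 + 384 + 27*sqrt(-6) + 9*(-16)*sqrt(-6))**2 = (-81 + 256 + 384 + 27*(I*sqrt(6)) + 9*(-16)*(I*sqrt(6)))**2 = (-81 + 256 + 384 + 27*I*sqrt(6) - 144*I*sqrt(6))**2 = (559 - 117*I*sqrt(6))**2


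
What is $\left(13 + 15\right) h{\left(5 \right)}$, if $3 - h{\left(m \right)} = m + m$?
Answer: $-196$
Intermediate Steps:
$h{\left(m \right)} = 3 - 2 m$ ($h{\left(m \right)} = 3 - \left(m + m\right) = 3 - 2 m$)
$\left(13 + 15\right) h{\left(5 \right)} = \left(13 + 15\right) \left(3 - 10\right) = 28 \left(3 - 10\right) = 28 \left(-7\right) = -196$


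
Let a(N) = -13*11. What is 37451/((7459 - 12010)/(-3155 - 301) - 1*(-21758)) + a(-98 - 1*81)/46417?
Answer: 1999009710365/1163522545661 ≈ 1.7181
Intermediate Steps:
a(N) = -143
37451/((7459 - 12010)/(-3155 - 301) - 1*(-21758)) + a(-98 - 1*81)/46417 = 37451/((7459 - 12010)/(-3155 - 301) - 1*(-21758)) - 143/46417 = 37451/(-4551/(-3456) + 21758) - 143*1/46417 = 37451/(-4551*(-1/3456) + 21758) - 143/46417 = 37451/(1517/1152 + 21758) - 143/46417 = 37451/(25066733/1152) - 143/46417 = 37451*(1152/25066733) - 143/46417 = 43143552/25066733 - 143/46417 = 1999009710365/1163522545661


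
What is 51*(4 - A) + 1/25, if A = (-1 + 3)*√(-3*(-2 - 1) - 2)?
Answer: 5101/25 - 102*√7 ≈ -65.827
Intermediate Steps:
A = 2*√7 (A = 2*√(-3*(-3) - 2) = 2*√(9 - 2) = 2*√7 ≈ 5.2915)
51*(4 - A) + 1/25 = 51*(4 - 2*√7) + 1/25 = (204 - 102*√7) + 1/25 = 5101/25 - 102*√7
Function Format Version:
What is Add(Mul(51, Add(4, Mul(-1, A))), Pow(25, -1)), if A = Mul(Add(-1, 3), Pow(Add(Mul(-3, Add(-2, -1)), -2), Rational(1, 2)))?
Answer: Add(Rational(5101, 25), Mul(-102, Pow(7, Rational(1, 2)))) ≈ -65.827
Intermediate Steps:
A = Mul(2, Pow(7, Rational(1, 2))) (A = Mul(2, Pow(Add(Mul(-3, -3), -2), Rational(1, 2))) = Mul(2, Pow(Add(9, -2), Rational(1, 2))) = Mul(2, Pow(7, Rational(1, 2))) ≈ 5.2915)
Add(Mul(51, Add(4, Mul(-1, A))), Pow(25, -1)) = Add(Mul(51, Add(4, Mul(-1, Mul(2, Pow(7, Rational(1, 2)))))), Pow(25, -1)) = Add(Mul(51, Add(4, Mul(-2, Pow(7, Rational(1, 2))))), Rational(1, 25)) = Add(Add(204, Mul(-102, Pow(7, Rational(1, 2)))), Rational(1, 25)) = Add(Rational(5101, 25), Mul(-102, Pow(7, Rational(1, 2))))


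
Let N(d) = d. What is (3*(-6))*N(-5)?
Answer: 90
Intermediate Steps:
(3*(-6))*N(-5) = (3*(-6))*(-5) = -18*(-5) = 90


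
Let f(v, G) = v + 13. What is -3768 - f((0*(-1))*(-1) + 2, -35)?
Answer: -3783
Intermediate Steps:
f(v, G) = 13 + v
-3768 - f((0*(-1))*(-1) + 2, -35) = -3768 - (13 + ((0*(-1))*(-1) + 2)) = -3768 - (13 + (0*(-1) + 2)) = -3768 - (13 + (0 + 2)) = -3768 - (13 + 2) = -3768 - 1*15 = -3768 - 15 = -3783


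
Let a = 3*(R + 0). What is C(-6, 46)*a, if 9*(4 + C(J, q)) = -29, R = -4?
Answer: 260/3 ≈ 86.667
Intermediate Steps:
C(J, q) = -65/9 (C(J, q) = -4 + (1/9)*(-29) = -4 - 29/9 = -65/9)
a = -12 (a = 3*(-4 + 0) = 3*(-4) = -12)
C(-6, 46)*a = -65/9*(-12) = 260/3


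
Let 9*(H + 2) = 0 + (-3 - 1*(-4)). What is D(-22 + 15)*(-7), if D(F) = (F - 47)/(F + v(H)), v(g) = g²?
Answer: -15309/139 ≈ -110.14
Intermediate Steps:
H = -17/9 (H = -2 + (0 + (-3 - 1*(-4)))/9 = -2 + (0 + (-3 + 4))/9 = -2 + (0 + 1)/9 = -2 + (⅑)*1 = -2 + ⅑ = -17/9 ≈ -1.8889)
D(F) = (-47 + F)/(289/81 + F) (D(F) = (F - 47)/(F + (-17/9)²) = (-47 + F)/(F + 289/81) = (-47 + F)/(289/81 + F))
D(-22 + 15)*(-7) = (81*(-47 + (-22 + 15))/(289 + 81*(-22 + 15)))*(-7) = (81*(-47 - 7)/(289 + 81*(-7)))*(-7) = (81*(-54)/(289 - 567))*(-7) = (81*(-54)/(-278))*(-7) = (81*(-1/278)*(-54))*(-7) = (2187/139)*(-7) = -15309/139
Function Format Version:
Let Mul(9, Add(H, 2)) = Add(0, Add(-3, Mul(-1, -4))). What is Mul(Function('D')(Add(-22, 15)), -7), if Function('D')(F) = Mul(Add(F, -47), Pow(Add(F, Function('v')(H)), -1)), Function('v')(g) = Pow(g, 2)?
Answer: Rational(-15309, 139) ≈ -110.14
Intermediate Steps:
H = Rational(-17, 9) (H = Add(-2, Mul(Rational(1, 9), Add(0, Add(-3, Mul(-1, -4))))) = Add(-2, Mul(Rational(1, 9), Add(0, Add(-3, 4)))) = Add(-2, Mul(Rational(1, 9), Add(0, 1))) = Add(-2, Mul(Rational(1, 9), 1)) = Add(-2, Rational(1, 9)) = Rational(-17, 9) ≈ -1.8889)
Function('D')(F) = Mul(Pow(Add(Rational(289, 81), F), -1), Add(-47, F)) (Function('D')(F) = Mul(Add(F, -47), Pow(Add(F, Pow(Rational(-17, 9), 2)), -1)) = Mul(Add(-47, F), Pow(Add(F, Rational(289, 81)), -1)) = Mul(Add(-47, F), Pow(Add(Rational(289, 81), F), -1)) = Mul(Pow(Add(Rational(289, 81), F), -1), Add(-47, F)))
Mul(Function('D')(Add(-22, 15)), -7) = Mul(Mul(81, Pow(Add(289, Mul(81, Add(-22, 15))), -1), Add(-47, Add(-22, 15))), -7) = Mul(Mul(81, Pow(Add(289, Mul(81, -7)), -1), Add(-47, -7)), -7) = Mul(Mul(81, Pow(Add(289, -567), -1), -54), -7) = Mul(Mul(81, Pow(-278, -1), -54), -7) = Mul(Mul(81, Rational(-1, 278), -54), -7) = Mul(Rational(2187, 139), -7) = Rational(-15309, 139)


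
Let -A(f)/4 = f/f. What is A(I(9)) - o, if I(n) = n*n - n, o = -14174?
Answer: 14170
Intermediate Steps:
I(n) = n**2 - n
A(f) = -4 (A(f) = -4*f/f = -4*1 = -4)
A(I(9)) - o = -4 - 1*(-14174) = -4 + 14174 = 14170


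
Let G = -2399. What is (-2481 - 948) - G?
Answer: -1030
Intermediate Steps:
(-2481 - 948) - G = (-2481 - 948) - 1*(-2399) = -3429 + 2399 = -1030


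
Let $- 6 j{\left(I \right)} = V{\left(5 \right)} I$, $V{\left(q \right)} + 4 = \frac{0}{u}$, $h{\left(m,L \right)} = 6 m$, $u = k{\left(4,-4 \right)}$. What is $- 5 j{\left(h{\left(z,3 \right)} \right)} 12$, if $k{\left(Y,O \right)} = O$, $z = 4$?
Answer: $-960$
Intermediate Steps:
$u = -4$
$V{\left(q \right)} = -4$ ($V{\left(q \right)} = -4 + \frac{0}{-4} = -4 + 0 \left(- \frac{1}{4}\right) = -4 + 0 = -4$)
$j{\left(I \right)} = \frac{2 I}{3}$ ($j{\left(I \right)} = - \frac{\left(-4\right) I}{6} = \frac{2 I}{3}$)
$- 5 j{\left(h{\left(z,3 \right)} \right)} 12 = - 5 \frac{2 \cdot 6 \cdot 4}{3} \cdot 12 = - 5 \cdot \frac{2}{3} \cdot 24 \cdot 12 = \left(-5\right) 16 \cdot 12 = \left(-80\right) 12 = -960$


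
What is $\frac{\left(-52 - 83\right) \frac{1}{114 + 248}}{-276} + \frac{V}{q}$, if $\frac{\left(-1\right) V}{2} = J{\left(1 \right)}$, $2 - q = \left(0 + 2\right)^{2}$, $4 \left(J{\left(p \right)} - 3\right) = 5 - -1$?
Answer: $\frac{149913}{33304} \approx 4.5014$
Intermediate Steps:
$J{\left(p \right)} = \frac{9}{2}$ ($J{\left(p \right)} = 3 + \frac{5 - -1}{4} = 3 + \frac{5 + 1}{4} = 3 + \frac{1}{4} \cdot 6 = 3 + \frac{3}{2} = \frac{9}{2}$)
$q = -2$ ($q = 2 - \left(0 + 2\right)^{2} = 2 - 2^{2} = 2 - 4 = -2$)
$V = -9$ ($V = \left(-2\right) \frac{9}{2} = -9$)
$\frac{\left(-52 - 83\right) \frac{1}{114 + 248}}{-276} + \frac{V}{q} = \frac{\left(-52 - 83\right) \frac{1}{114 + 248}}{-276} - \frac{9}{-2} = - \frac{135}{362} \left(- \frac{1}{276}\right) - - \frac{9}{2} = \left(-135\right) \frac{1}{362} \left(- \frac{1}{276}\right) + \frac{9}{2} = \left(- \frac{135}{362}\right) \left(- \frac{1}{276}\right) + \frac{9}{2} = \frac{45}{33304} + \frac{9}{2} = \frac{149913}{33304}$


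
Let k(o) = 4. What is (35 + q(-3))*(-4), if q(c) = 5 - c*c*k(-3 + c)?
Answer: -16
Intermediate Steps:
q(c) = 5 - 4*c**2 (q(c) = 5 - c*c*4 = 5 - c**2*4 = 5 - 4*c**2)
(35 + q(-3))*(-4) = (35 + (5 - 4*(-3)**2))*(-4) = (35 + (5 - 4*9))*(-4) = (35 + (5 - 36))*(-4) = (35 - 31)*(-4) = 4*(-4) = -16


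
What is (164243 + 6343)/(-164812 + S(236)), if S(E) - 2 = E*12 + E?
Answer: -28431/26957 ≈ -1.0547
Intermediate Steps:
S(E) = 2 + 13*E (S(E) = 2 + (E*12 + E) = 2 + (12*E + E) = 2 + 13*E)
(164243 + 6343)/(-164812 + S(236)) = (164243 + 6343)/(-164812 + (2 + 13*236)) = 170586/(-164812 + (2 + 3068)) = 170586/(-164812 + 3070) = 170586/(-161742) = 170586*(-1/161742) = -28431/26957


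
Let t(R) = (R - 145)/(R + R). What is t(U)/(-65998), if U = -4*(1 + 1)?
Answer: -153/1055968 ≈ -0.00014489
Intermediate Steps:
U = -8 (U = -4*2 = -8)
t(R) = (-145 + R)/(2*R) (t(R) = (-145 + R)/((2*R)) = (-145 + R)*(1/(2*R)) = (-145 + R)/(2*R))
t(U)/(-65998) = ((½)*(-145 - 8)/(-8))/(-65998) = ((½)*(-⅛)*(-153))*(-1/65998) = (153/16)*(-1/65998) = -153/1055968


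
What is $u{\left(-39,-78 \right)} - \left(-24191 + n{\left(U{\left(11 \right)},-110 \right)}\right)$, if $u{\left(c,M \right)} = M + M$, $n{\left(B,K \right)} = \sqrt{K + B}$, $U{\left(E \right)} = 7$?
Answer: $24035 - i \sqrt{103} \approx 24035.0 - 10.149 i$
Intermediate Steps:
$n{\left(B,K \right)} = \sqrt{B + K}$
$u{\left(c,M \right)} = 2 M$
$u{\left(-39,-78 \right)} - \left(-24191 + n{\left(U{\left(11 \right)},-110 \right)}\right) = 2 \left(-78\right) - \left(-24191 + \sqrt{7 - 110}\right) = -156 - \left(-24191 + \sqrt{-103}\right) = -156 - \left(-24191 + i \sqrt{103}\right) = -156 + \left(24191 - i \sqrt{103}\right) = 24035 - i \sqrt{103}$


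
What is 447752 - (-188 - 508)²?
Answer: -36664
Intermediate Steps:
447752 - (-188 - 508)² = 447752 - 1*(-696)² = 447752 - 1*484416 = 447752 - 484416 = -36664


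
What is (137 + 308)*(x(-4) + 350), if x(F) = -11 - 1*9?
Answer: 146850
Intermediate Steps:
x(F) = -20 (x(F) = -11 - 9 = -20)
(137 + 308)*(x(-4) + 350) = (137 + 308)*(-20 + 350) = 445*330 = 146850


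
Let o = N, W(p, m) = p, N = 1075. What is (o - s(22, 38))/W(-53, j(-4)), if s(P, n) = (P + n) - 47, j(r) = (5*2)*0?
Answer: -1062/53 ≈ -20.038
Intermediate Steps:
j(r) = 0 (j(r) = 10*0 = 0)
s(P, n) = -47 + P + n
o = 1075
(o - s(22, 38))/W(-53, j(-4)) = (1075 - (-47 + 22 + 38))/(-53) = (1075 - 1*13)*(-1/53) = (1075 - 13)*(-1/53) = 1062*(-1/53) = -1062/53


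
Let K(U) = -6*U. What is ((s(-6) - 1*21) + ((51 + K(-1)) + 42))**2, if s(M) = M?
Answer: 5184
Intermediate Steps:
((s(-6) - 1*21) + ((51 + K(-1)) + 42))**2 = ((-6 - 1*21) + ((51 - 6*(-1)) + 42))**2 = ((-6 - 21) + ((51 + 6) + 42))**2 = (-27 + (57 + 42))**2 = (-27 + 99)**2 = 72**2 = 5184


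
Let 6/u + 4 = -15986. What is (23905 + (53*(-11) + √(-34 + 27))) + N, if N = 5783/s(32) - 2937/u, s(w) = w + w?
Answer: 502433111/64 + I*√7 ≈ 7.8505e+6 + 2.6458*I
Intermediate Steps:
u = -1/2665 (u = 6/(-4 - 15986) = 6/(-15990) = 6*(-1/15990) = -1/2665 ≈ -0.00037523)
s(w) = 2*w
N = 500940503/64 (N = 5783/((2*32)) - 2937/(-1/2665) = 5783/64 - 2937*(-2665) = 5783*(1/64) + 7827105 = 5783/64 + 7827105 = 500940503/64 ≈ 7.8272e+6)
(23905 + (53*(-11) + √(-34 + 27))) + N = (23905 + (53*(-11) + √(-34 + 27))) + 500940503/64 = (23905 + (-583 + √(-7))) + 500940503/64 = (23905 + (-583 + I*√7)) + 500940503/64 = (23322 + I*√7) + 500940503/64 = 502433111/64 + I*√7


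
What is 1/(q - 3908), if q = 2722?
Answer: -1/1186 ≈ -0.00084317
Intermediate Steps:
1/(q - 3908) = 1/(2722 - 3908) = 1/(-1186) = -1/1186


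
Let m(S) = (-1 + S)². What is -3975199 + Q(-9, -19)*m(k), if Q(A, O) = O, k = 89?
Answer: -4122335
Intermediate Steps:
-3975199 + Q(-9, -19)*m(k) = -3975199 - 19*(-1 + 89)² = -3975199 - 19*88² = -3975199 - 19*7744 = -3975199 - 147136 = -4122335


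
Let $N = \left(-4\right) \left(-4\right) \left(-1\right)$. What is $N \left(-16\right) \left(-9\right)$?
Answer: $-2304$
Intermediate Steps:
$N = -16$ ($N = 16 \left(-1\right) = -16$)
$N \left(-16\right) \left(-9\right) = \left(-16\right) \left(-16\right) \left(-9\right) = 256 \left(-9\right) = -2304$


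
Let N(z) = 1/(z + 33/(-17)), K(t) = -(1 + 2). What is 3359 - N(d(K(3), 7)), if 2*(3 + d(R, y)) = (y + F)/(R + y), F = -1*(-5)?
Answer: 393037/117 ≈ 3359.3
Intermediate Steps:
K(t) = -3 (K(t) = -1*3 = -3)
F = 5
d(R, y) = -3 + (5 + y)/(2*(R + y)) (d(R, y) = -3 + ((y + 5)/(R + y))/2 = -3 + ((5 + y)/(R + y))/2 = -3 + (5 + y)/(2*(R + y)))
N(z) = 1/(-33/17 + z) (N(z) = 1/(z + 33*(-1/17)) = 1/(z - 33/17) = 1/(-33/17 + z))
3359 - N(d(K(3), 7)) = 3359 - 17/(-33 + 17*((5 - 6*(-3) - 5*7)/(2*(-3 + 7)))) = 3359 - 17/(-33 + 17*((½)*(5 + 18 - 35)/4)) = 3359 - 17/(-33 + 17*((½)*(¼)*(-12))) = 3359 - 17/(-33 + 17*(-3/2)) = 3359 - 17/(-33 - 51/2) = 3359 - 17/(-117/2) = 3359 - 17*(-2)/117 = 3359 - 1*(-34/117) = 3359 + 34/117 = 393037/117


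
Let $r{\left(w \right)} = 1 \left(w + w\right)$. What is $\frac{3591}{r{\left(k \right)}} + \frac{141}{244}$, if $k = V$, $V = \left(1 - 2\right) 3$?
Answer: $- \frac{145893}{244} \approx -597.92$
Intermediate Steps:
$V = -3$ ($V = \left(-1\right) 3 = -3$)
$k = -3$
$r{\left(w \right)} = 2 w$ ($r{\left(w \right)} = 1 \cdot 2 w = 2 w$)
$\frac{3591}{r{\left(k \right)}} + \frac{141}{244} = \frac{3591}{2 \left(-3\right)} + \frac{141}{244} = \frac{3591}{-6} + 141 \cdot \frac{1}{244} = 3591 \left(- \frac{1}{6}\right) + \frac{141}{244} = - \frac{1197}{2} + \frac{141}{244} = - \frac{145893}{244}$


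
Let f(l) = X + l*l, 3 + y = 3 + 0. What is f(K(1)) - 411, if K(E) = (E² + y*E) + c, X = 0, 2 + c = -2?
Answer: -402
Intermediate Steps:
c = -4 (c = -2 - 2 = -4)
y = 0 (y = -3 + (3 + 0) = -3 + 3 = 0)
K(E) = -4 + E² (K(E) = (E² + 0*E) - 4 = (E² + 0) - 4 = E² - 4 = -4 + E²)
f(l) = l² (f(l) = 0 + l*l = 0 + l² = l²)
f(K(1)) - 411 = (-4 + 1²)² - 411 = (-4 + 1)² - 411 = (-3)² - 411 = 9 - 411 = -402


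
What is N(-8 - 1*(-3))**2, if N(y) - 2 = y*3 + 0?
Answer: 169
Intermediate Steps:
N(y) = 2 + 3*y (N(y) = 2 + (y*3 + 0) = 2 + (3*y + 0) = 2 + 3*y)
N(-8 - 1*(-3))**2 = (2 + 3*(-8 - 1*(-3)))**2 = (2 + 3*(-8 + 3))**2 = (2 + 3*(-5))**2 = (2 - 15)**2 = (-13)**2 = 169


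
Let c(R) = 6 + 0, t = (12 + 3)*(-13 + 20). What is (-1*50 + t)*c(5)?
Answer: 330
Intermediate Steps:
t = 105 (t = 15*7 = 105)
c(R) = 6
(-1*50 + t)*c(5) = (-1*50 + 105)*6 = (-50 + 105)*6 = 55*6 = 330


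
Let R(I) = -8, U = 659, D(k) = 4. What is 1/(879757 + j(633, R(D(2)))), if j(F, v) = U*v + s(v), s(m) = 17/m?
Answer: 8/6995863 ≈ 1.1435e-6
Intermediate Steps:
j(F, v) = 17/v + 659*v (j(F, v) = 659*v + 17/v = 17/v + 659*v)
1/(879757 + j(633, R(D(2)))) = 1/(879757 + (17/(-8) + 659*(-8))) = 1/(879757 + (17*(-1/8) - 5272)) = 1/(879757 + (-17/8 - 5272)) = 1/(879757 - 42193/8) = 1/(6995863/8) = 8/6995863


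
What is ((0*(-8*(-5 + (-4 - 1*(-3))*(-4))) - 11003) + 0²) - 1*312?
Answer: -11315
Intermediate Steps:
((0*(-8*(-5 + (-4 - 1*(-3))*(-4))) - 11003) + 0²) - 1*312 = ((0*(-8*(-5 + (-4 + 3)*(-4))) - 11003) + 0) - 312 = ((0*(-8*(-5 - 1*(-4))) - 11003) + 0) - 312 = ((0*(-8*(-5 + 4)) - 11003) + 0) - 312 = ((0*(-8*(-1)) - 11003) + 0) - 312 = ((0*8 - 11003) + 0) - 312 = ((0 - 11003) + 0) - 312 = (-11003 + 0) - 312 = -11003 - 312 = -11315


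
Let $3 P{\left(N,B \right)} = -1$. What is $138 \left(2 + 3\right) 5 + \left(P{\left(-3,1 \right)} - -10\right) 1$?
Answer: $\frac{10379}{3} \approx 3459.7$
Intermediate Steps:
$P{\left(N,B \right)} = - \frac{1}{3}$ ($P{\left(N,B \right)} = \frac{1}{3} \left(-1\right) = - \frac{1}{3}$)
$138 \left(2 + 3\right) 5 + \left(P{\left(-3,1 \right)} - -10\right) 1 = 138 \left(2 + 3\right) 5 + \left(- \frac{1}{3} - -10\right) 1 = 138 \cdot 5 \cdot 5 + \left(- \frac{1}{3} + 10\right) 1 = 138 \cdot 25 + \frac{29}{3} \cdot 1 = 3450 + \frac{29}{3} = \frac{10379}{3}$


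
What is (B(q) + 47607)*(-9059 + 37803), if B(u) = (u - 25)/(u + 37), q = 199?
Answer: 80737771236/59 ≈ 1.3684e+9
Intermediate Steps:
B(u) = (-25 + u)/(37 + u)
(B(q) + 47607)*(-9059 + 37803) = ((-25 + 199)/(37 + 199) + 47607)*(-9059 + 37803) = (174/236 + 47607)*28744 = ((1/236)*174 + 47607)*28744 = (87/118 + 47607)*28744 = (5617713/118)*28744 = 80737771236/59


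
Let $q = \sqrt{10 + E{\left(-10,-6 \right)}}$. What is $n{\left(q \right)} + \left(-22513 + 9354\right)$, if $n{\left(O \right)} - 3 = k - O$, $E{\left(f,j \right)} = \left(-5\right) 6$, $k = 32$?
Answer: $-13124 - 2 i \sqrt{5} \approx -13124.0 - 4.4721 i$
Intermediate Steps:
$E{\left(f,j \right)} = -30$
$q = 2 i \sqrt{5}$ ($q = \sqrt{10 - 30} = \sqrt{-20} = 2 i \sqrt{5} \approx 4.4721 i$)
$n{\left(O \right)} = 35 - O$ ($n{\left(O \right)} = 3 - \left(-32 + O\right) = 35 - O$)
$n{\left(q \right)} + \left(-22513 + 9354\right) = \left(35 - 2 i \sqrt{5}\right) + \left(-22513 + 9354\right) = \left(35 - 2 i \sqrt{5}\right) - 13159 = -13124 - 2 i \sqrt{5}$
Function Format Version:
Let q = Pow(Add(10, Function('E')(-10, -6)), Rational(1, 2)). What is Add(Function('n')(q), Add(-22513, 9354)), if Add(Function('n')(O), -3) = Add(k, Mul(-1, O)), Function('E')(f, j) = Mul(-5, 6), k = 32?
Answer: Add(-13124, Mul(-2, I, Pow(5, Rational(1, 2)))) ≈ Add(-13124., Mul(-4.4721, I))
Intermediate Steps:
Function('E')(f, j) = -30
q = Mul(2, I, Pow(5, Rational(1, 2))) (q = Pow(Add(10, -30), Rational(1, 2)) = Pow(-20, Rational(1, 2)) = Mul(2, I, Pow(5, Rational(1, 2))) ≈ Mul(4.4721, I))
Function('n')(O) = Add(35, Mul(-1, O)) (Function('n')(O) = Add(3, Add(32, Mul(-1, O))) = Add(35, Mul(-1, O)))
Add(Function('n')(q), Add(-22513, 9354)) = Add(Add(35, Mul(-1, Mul(2, I, Pow(5, Rational(1, 2))))), Add(-22513, 9354)) = Add(Add(35, Mul(-2, I, Pow(5, Rational(1, 2)))), -13159) = Add(-13124, Mul(-2, I, Pow(5, Rational(1, 2))))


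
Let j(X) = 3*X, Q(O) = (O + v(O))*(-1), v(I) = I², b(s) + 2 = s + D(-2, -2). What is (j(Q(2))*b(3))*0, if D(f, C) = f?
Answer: 0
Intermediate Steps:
b(s) = -4 + s (b(s) = -2 + (s - 2) = -2 + (-2 + s) = -4 + s)
Q(O) = -O - O² (Q(O) = (O + O²)*(-1) = -O - O²)
(j(Q(2))*b(3))*0 = ((3*(2*(-1 - 1*2)))*(-4 + 3))*0 = ((3*(2*(-1 - 2)))*(-1))*0 = ((3*(2*(-3)))*(-1))*0 = ((3*(-6))*(-1))*0 = -18*(-1)*0 = 18*0 = 0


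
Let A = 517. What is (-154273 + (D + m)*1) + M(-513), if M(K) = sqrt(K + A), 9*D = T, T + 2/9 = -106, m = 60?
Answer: -12492047/81 ≈ -1.5422e+5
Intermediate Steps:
T = -956/9 (T = -2/9 - 106 = -956/9 ≈ -106.22)
D = -956/81 (D = (1/9)*(-956/9) = -956/81 ≈ -11.802)
M(K) = sqrt(517 + K) (M(K) = sqrt(K + 517) = sqrt(517 + K))
(-154273 + (D + m)*1) + M(-513) = (-154273 + (-956/81 + 60)*1) + sqrt(517 - 513) = (-154273 + (3904/81)*1) + sqrt(4) = (-154273 + 3904/81) + 2 = -12492209/81 + 2 = -12492047/81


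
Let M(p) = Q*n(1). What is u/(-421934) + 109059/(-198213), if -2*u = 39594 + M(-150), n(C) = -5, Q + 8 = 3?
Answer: -28059466455/55755202628 ≈ -0.50326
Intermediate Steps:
Q = -5 (Q = -8 + 3 = -5)
M(p) = 25 (M(p) = -5*(-5) = 25)
u = -39619/2 (u = -(39594 + 25)/2 = -1/2*39619 = -39619/2 ≈ -19810.)
u/(-421934) + 109059/(-198213) = -39619/2/(-421934) + 109059/(-198213) = -39619/2*(-1/421934) + 109059*(-1/198213) = 39619/843868 - 36353/66071 = -28059466455/55755202628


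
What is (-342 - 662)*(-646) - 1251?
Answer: 647333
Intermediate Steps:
(-342 - 662)*(-646) - 1251 = -1004*(-646) - 1251 = 648584 - 1251 = 647333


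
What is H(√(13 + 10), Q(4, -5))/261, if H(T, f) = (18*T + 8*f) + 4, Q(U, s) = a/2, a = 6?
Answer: 28/261 + 2*√23/29 ≈ 0.43803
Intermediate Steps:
Q(U, s) = 3 (Q(U, s) = 6/2 = 6*(½) = 3)
H(T, f) = 4 + 8*f + 18*T (H(T, f) = (8*f + 18*T) + 4 = 4 + 8*f + 18*T)
H(√(13 + 10), Q(4, -5))/261 = (4 + 8*3 + 18*√(13 + 10))/261 = (4 + 24 + 18*√23)*(1/261) = (28 + 18*√23)*(1/261) = 28/261 + 2*√23/29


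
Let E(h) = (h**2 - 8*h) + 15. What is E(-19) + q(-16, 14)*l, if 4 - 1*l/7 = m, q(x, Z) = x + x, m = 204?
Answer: 45328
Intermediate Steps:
q(x, Z) = 2*x
l = -1400 (l = 28 - 7*204 = 28 - 1428 = -1400)
E(h) = 15 + h**2 - 8*h
E(-19) + q(-16, 14)*l = (15 + (-19)**2 - 8*(-19)) + (2*(-16))*(-1400) = (15 + 361 + 152) - 32*(-1400) = 528 + 44800 = 45328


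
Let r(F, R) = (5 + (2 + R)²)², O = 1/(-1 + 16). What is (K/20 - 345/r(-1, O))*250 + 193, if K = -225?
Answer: -3941222018/1087849 ≈ -3622.9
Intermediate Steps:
O = 1/15 ≈ 0.066667
(K/20 - 345/r(-1, O))*250 + 193 = (-225/20 - 345/(5 + (2 + 1/15)²)²)*250 + 193 = (-225*1/20 - 345/(5 + (31/15)²)²)*250 + 193 = (-45/4 - 345/(5 + 961/225)²)*250 + 193 = (-45/4 - 345/((2086/225)²))*250 + 193 = (-45/4 - 345/4351396/50625)*250 + 193 = (-45/4 - 345*50625/4351396)*250 + 193 = (-45/4 - 17465625/4351396)*250 + 193 = -33209415/2175698*250 + 193 = -4151176875/1087849 + 193 = -3941222018/1087849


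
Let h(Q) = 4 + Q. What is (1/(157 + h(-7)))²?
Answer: 1/23716 ≈ 4.2166e-5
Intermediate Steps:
(1/(157 + h(-7)))² = (1/(157 + (4 - 7)))² = (1/(157 - 3))² = (1/154)² = 1/23716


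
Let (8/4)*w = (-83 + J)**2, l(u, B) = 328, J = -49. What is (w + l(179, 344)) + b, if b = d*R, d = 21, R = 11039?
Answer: 240859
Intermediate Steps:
w = 8712 (w = (-83 - 49)**2/2 = (1/2)*(-132)**2 = (1/2)*17424 = 8712)
b = 231819 (b = 21*11039 = 231819)
(w + l(179, 344)) + b = (8712 + 328) + 231819 = 9040 + 231819 = 240859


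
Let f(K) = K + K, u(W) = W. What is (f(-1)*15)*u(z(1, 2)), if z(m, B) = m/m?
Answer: -30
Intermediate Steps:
z(m, B) = 1
f(K) = 2*K
(f(-1)*15)*u(z(1, 2)) = ((2*(-1))*15)*1 = -2*15*1 = -30*1 = -30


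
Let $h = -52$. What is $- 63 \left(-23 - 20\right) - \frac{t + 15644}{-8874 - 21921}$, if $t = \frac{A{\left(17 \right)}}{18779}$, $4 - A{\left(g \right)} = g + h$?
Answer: $\frac{313381319192}{115659861} \approx 2709.5$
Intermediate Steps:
$A{\left(g \right)} = 56 - g$ ($A{\left(g \right)} = 4 - \left(g - 52\right) = 4 - \left(-52 + g\right) = 56 - g$)
$t = \frac{39}{18779}$ ($t = \frac{56 - 17}{18779} = \left(56 - 17\right) \frac{1}{18779} = 39 \cdot \frac{1}{18779} = \frac{39}{18779} \approx 0.0020768$)
$- 63 \left(-23 - 20\right) - \frac{t + 15644}{-8874 - 21921} = - 63 \left(-23 - 20\right) - \frac{\frac{39}{18779} + 15644}{-8874 - 21921} = \left(-63\right) \left(-43\right) - \frac{293778715}{18779 \left(-30795\right)} = 2709 - \frac{293778715}{18779} \left(- \frac{1}{30795}\right) = 2709 - - \frac{58755743}{115659861} = 2709 + \frac{58755743}{115659861} = \frac{313381319192}{115659861}$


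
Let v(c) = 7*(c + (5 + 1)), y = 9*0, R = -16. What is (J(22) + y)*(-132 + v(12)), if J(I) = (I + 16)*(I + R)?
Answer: -1368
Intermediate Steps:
y = 0
v(c) = 42 + 7*c (v(c) = 7*(c + 6) = 7*(6 + c) = 42 + 7*c)
J(I) = (-16 + I)*(16 + I) (J(I) = (I + 16)*(I - 16) = (16 + I)*(-16 + I) = (-16 + I)*(16 + I))
(J(22) + y)*(-132 + v(12)) = ((-256 + 22²) + 0)*(-132 + (42 + 7*12)) = ((-256 + 484) + 0)*(-132 + (42 + 84)) = (228 + 0)*(-132 + 126) = 228*(-6) = -1368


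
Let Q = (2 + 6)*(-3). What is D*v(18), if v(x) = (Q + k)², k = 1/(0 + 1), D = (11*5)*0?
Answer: 0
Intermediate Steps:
D = 0 (D = 55*0 = 0)
k = 1 (k = 1/1 = 1)
Q = -24 (Q = 8*(-3) = -24)
v(x) = 529 (v(x) = (-24 + 1)² = (-23)² = 529)
D*v(18) = 0*529 = 0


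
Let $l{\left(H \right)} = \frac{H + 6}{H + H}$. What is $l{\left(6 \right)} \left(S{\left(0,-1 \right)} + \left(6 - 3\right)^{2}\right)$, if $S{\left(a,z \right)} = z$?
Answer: $8$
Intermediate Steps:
$l{\left(H \right)} = \frac{6 + H}{2 H}$
$l{\left(6 \right)} \left(S{\left(0,-1 \right)} + \left(6 - 3\right)^{2}\right) = \frac{6 + 6}{2 \cdot 6} \left(-1 + \left(6 - 3\right)^{2}\right) = \frac{1}{2} \cdot \frac{1}{6} \cdot 12 \left(-1 + 3^{2}\right) = 1 \left(-1 + 9\right) = 1 \cdot 8 = 8$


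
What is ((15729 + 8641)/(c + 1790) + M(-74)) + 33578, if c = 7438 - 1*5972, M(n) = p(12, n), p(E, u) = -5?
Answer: 54669029/1628 ≈ 33581.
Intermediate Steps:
M(n) = -5
c = 1466 (c = 7438 - 5972 = 1466)
((15729 + 8641)/(c + 1790) + M(-74)) + 33578 = ((15729 + 8641)/(1466 + 1790) - 5) + 33578 = (24370/3256 - 5) + 33578 = (24370*(1/3256) - 5) + 33578 = (12185/1628 - 5) + 33578 = 4045/1628 + 33578 = 54669029/1628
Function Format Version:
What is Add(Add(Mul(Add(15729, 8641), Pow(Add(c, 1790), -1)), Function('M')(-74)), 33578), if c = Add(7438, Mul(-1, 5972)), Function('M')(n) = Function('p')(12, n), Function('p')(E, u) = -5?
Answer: Rational(54669029, 1628) ≈ 33581.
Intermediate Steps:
Function('M')(n) = -5
c = 1466 (c = Add(7438, -5972) = 1466)
Add(Add(Mul(Add(15729, 8641), Pow(Add(c, 1790), -1)), Function('M')(-74)), 33578) = Add(Add(Mul(Add(15729, 8641), Pow(Add(1466, 1790), -1)), -5), 33578) = Add(Add(Mul(24370, Pow(3256, -1)), -5), 33578) = Add(Add(Mul(24370, Rational(1, 3256)), -5), 33578) = Add(Add(Rational(12185, 1628), -5), 33578) = Add(Rational(4045, 1628), 33578) = Rational(54669029, 1628)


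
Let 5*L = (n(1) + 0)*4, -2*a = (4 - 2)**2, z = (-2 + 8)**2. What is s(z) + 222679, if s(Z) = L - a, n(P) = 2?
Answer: 1113413/5 ≈ 2.2268e+5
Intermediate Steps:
z = 36 (z = 6**2 = 36)
a = -2 (a = -(4 - 2)**2/2 = -1/2*2**2 = -1/2*4 = -2)
L = 8/5 (L = ((2 + 0)*4)/5 = (2*4)/5 = (1/5)*8 = 8/5 ≈ 1.6000)
s(Z) = 18/5 (s(Z) = 8/5 - 1*(-2) = 8/5 + 2 = 18/5)
s(z) + 222679 = 18/5 + 222679 = 1113413/5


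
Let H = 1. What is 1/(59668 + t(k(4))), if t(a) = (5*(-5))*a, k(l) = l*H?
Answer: 1/59568 ≈ 1.6788e-5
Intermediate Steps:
k(l) = l (k(l) = l*1 = l)
t(a) = -25*a
1/(59668 + t(k(4))) = 1/(59668 - 25*4) = 1/(59668 - 100) = 1/59568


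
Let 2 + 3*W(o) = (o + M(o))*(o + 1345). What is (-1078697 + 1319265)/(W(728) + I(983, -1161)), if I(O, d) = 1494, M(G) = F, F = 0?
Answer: 90213/189203 ≈ 0.47681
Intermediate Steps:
M(G) = 0
W(o) = -⅔ + o*(1345 + o)/3 (W(o) = -⅔ + ((o + 0)*(o + 1345))/3 = -⅔ + (o*(1345 + o))/3 = -⅔ + o*(1345 + o)/3)
(-1078697 + 1319265)/(W(728) + I(983, -1161)) = (-1078697 + 1319265)/((-⅔ + (⅓)*728² + (1345/3)*728) + 1494) = 240568/((-⅔ + (⅓)*529984 + 979160/3) + 1494) = 240568/((-⅔ + 529984/3 + 979160/3) + 1494) = 240568/(1509142/3 + 1494) = 240568/(1513624/3) = 240568*(3/1513624) = 90213/189203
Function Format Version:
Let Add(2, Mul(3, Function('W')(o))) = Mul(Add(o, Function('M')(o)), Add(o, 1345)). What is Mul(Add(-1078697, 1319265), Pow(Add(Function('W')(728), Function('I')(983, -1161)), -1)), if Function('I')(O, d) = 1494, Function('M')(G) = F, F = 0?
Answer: Rational(90213, 189203) ≈ 0.47681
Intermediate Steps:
Function('M')(G) = 0
Function('W')(o) = Add(Rational(-2, 3), Mul(Rational(1, 3), o, Add(1345, o))) (Function('W')(o) = Add(Rational(-2, 3), Mul(Rational(1, 3), Mul(Add(o, 0), Add(o, 1345)))) = Add(Rational(-2, 3), Mul(Rational(1, 3), Mul(o, Add(1345, o)))) = Add(Rational(-2, 3), Mul(Rational(1, 3), o, Add(1345, o))))
Mul(Add(-1078697, 1319265), Pow(Add(Function('W')(728), Function('I')(983, -1161)), -1)) = Mul(Add(-1078697, 1319265), Pow(Add(Add(Rational(-2, 3), Mul(Rational(1, 3), Pow(728, 2)), Mul(Rational(1345, 3), 728)), 1494), -1)) = Mul(240568, Pow(Add(Add(Rational(-2, 3), Mul(Rational(1, 3), 529984), Rational(979160, 3)), 1494), -1)) = Mul(240568, Pow(Add(Add(Rational(-2, 3), Rational(529984, 3), Rational(979160, 3)), 1494), -1)) = Mul(240568, Pow(Add(Rational(1509142, 3), 1494), -1)) = Mul(240568, Pow(Rational(1513624, 3), -1)) = Mul(240568, Rational(3, 1513624)) = Rational(90213, 189203)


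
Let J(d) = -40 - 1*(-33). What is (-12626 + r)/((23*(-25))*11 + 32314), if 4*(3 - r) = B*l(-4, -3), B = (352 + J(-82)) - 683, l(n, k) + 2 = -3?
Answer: -8697/17326 ≈ -0.50196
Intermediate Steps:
J(d) = -7 (J(d) = -40 + 33 = -7)
l(n, k) = -5 (l(n, k) = -2 - 3 = -5)
B = -338 (B = (352 - 7) - 683 = 345 - 683 = -338)
r = -839/2 (r = 3 - (-169)*(-5)/2 = 3 - ¼*1690 = 3 - 845/2 = -839/2 ≈ -419.50)
(-12626 + r)/((23*(-25))*11 + 32314) = (-12626 - 839/2)/((23*(-25))*11 + 32314) = -26091/(2*(-575*11 + 32314)) = -26091/(2*(-6325 + 32314)) = -26091/2/25989 = -26091/2*1/25989 = -8697/17326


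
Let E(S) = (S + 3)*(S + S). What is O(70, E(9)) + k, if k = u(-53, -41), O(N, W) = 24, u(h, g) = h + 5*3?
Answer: -14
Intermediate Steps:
E(S) = 2*S*(3 + S) (E(S) = (3 + S)*(2*S) = 2*S*(3 + S))
u(h, g) = 15 + h (u(h, g) = h + 15 = 15 + h)
k = -38 (k = 15 - 53 = -38)
O(70, E(9)) + k = 24 - 38 = -14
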